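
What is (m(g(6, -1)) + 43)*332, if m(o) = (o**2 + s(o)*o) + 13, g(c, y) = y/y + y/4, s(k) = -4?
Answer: 71131/4 ≈ 17783.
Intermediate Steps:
g(c, y) = 1 + y/4 (g(c, y) = 1 + y*(1/4) = 1 + y/4)
m(o) = 13 + o**2 - 4*o (m(o) = (o**2 - 4*o) + 13 = 13 + o**2 - 4*o)
(m(g(6, -1)) + 43)*332 = ((13 + (1 + (1/4)*(-1))**2 - 4*(1 + (1/4)*(-1))) + 43)*332 = ((13 + (1 - 1/4)**2 - 4*(1 - 1/4)) + 43)*332 = ((13 + (3/4)**2 - 4*3/4) + 43)*332 = ((13 + 9/16 - 3) + 43)*332 = (169/16 + 43)*332 = (857/16)*332 = 71131/4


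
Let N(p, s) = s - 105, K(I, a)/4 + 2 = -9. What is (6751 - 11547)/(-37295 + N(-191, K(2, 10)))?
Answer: 109/851 ≈ 0.12808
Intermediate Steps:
K(I, a) = -44 (K(I, a) = -8 + 4*(-9) = -8 - 36 = -44)
N(p, s) = -105 + s
(6751 - 11547)/(-37295 + N(-191, K(2, 10))) = (6751 - 11547)/(-37295 + (-105 - 44)) = -4796/(-37295 - 149) = -4796/(-37444) = -4796*(-1/37444) = 109/851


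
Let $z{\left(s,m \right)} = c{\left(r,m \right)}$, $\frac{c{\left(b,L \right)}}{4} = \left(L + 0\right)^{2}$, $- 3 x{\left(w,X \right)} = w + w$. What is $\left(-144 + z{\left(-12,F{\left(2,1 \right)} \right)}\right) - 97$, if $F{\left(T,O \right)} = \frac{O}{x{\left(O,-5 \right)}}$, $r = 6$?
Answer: $-232$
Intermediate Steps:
$x{\left(w,X \right)} = - \frac{2 w}{3}$ ($x{\left(w,X \right)} = - \frac{w + w}{3} = - \frac{2 w}{3}$)
$F{\left(T,O \right)} = - \frac{3}{2}$ ($F{\left(T,O \right)} = \frac{O}{\left(- \frac{2}{3}\right) O} = O \left(- \frac{3}{2 O}\right) = - \frac{3}{2}$)
$c{\left(b,L \right)} = 4 L^{2}$ ($c{\left(b,L \right)} = 4 \left(L + 0\right)^{2} = 4 L^{2}$)
$z{\left(s,m \right)} = 4 m^{2}$
$\left(-144 + z{\left(-12,F{\left(2,1 \right)} \right)}\right) - 97 = \left(-144 + 4 \left(- \frac{3}{2}\right)^{2}\right) - 97 = \left(-144 + 4 \cdot \frac{9}{4}\right) - 97 = \left(-144 + 9\right) - 97 = -135 - 97 = -232$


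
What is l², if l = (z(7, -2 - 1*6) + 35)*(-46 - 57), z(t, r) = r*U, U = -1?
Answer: 19616041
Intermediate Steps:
z(t, r) = -r (z(t, r) = r*(-1) = -r)
l = -4429 (l = (-(-2 - 1*6) + 35)*(-46 - 57) = (-(-2 - 6) + 35)*(-103) = (-1*(-8) + 35)*(-103) = (8 + 35)*(-103) = 43*(-103) = -4429)
l² = (-4429)² = 19616041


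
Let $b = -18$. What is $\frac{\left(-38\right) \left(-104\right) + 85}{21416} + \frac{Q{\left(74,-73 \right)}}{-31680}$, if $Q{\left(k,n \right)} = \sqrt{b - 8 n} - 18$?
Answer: $\frac{890817}{4711520} - \frac{\sqrt{566}}{31680} \approx 0.18832$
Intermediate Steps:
$Q{\left(k,n \right)} = -18 + \sqrt{-18 - 8 n}$ ($Q{\left(k,n \right)} = \sqrt{-18 - 8 n} - 18 = -18 + \sqrt{-18 - 8 n}$)
$\frac{\left(-38\right) \left(-104\right) + 85}{21416} + \frac{Q{\left(74,-73 \right)}}{-31680} = \frac{\left(-38\right) \left(-104\right) + 85}{21416} + \frac{-18 + \sqrt{-18 - -584}}{-31680} = \left(3952 + 85\right) \frac{1}{21416} + \left(-18 + \sqrt{-18 + 584}\right) \left(- \frac{1}{31680}\right) = 4037 \cdot \frac{1}{21416} + \left(-18 + \sqrt{566}\right) \left(- \frac{1}{31680}\right) = \frac{4037}{21416} + \left(\frac{1}{1760} - \frac{\sqrt{566}}{31680}\right) = \frac{890817}{4711520} - \frac{\sqrt{566}}{31680}$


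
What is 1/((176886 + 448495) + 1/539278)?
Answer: 539278/337254214919 ≈ 1.5990e-6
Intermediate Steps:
1/((176886 + 448495) + 1/539278) = 1/(625381 + 1/539278) = 1/(337254214919/539278) = 539278/337254214919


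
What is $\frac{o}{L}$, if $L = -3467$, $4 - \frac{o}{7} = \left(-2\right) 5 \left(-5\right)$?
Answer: $\frac{322}{3467} \approx 0.092876$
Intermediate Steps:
$o = -322$ ($o = 28 - 7 \left(-2\right) 5 \left(-5\right) = 28 - 7 \left(\left(-10\right) \left(-5\right)\right) = 28 - 350 = -322$)
$\frac{o}{L} = - \frac{322}{-3467} = \left(-322\right) \left(- \frac{1}{3467}\right) = \frac{322}{3467}$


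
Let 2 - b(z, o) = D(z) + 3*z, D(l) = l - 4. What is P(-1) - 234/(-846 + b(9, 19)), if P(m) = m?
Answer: -107/146 ≈ -0.73288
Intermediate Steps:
D(l) = -4 + l
b(z, o) = 6 - 4*z (b(z, o) = 2 - ((-4 + z) + 3*z) = 2 - (-4 + 4*z) = 2 + (4 - 4*z) = 6 - 4*z)
P(-1) - 234/(-846 + b(9, 19)) = -1 - 234/(-846 + (6 - 4*9)) = -1 - 234/(-846 + (6 - 36)) = -1 - 234/(-846 - 30) = -1 - 234/(-876) = -1 - 1/876*(-234) = -1 + 39/146 = -107/146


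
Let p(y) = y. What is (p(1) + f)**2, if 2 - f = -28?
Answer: 961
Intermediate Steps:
f = 30 (f = 2 - 1*(-28) = 2 + 28 = 30)
(p(1) + f)**2 = (1 + 30)**2 = 31**2 = 961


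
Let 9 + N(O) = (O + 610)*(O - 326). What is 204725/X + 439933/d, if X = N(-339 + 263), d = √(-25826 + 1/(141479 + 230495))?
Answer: -204725/214677 - 33841*I*√3573405622942402/738969271 ≈ -0.95364 - 2737.5*I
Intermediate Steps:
d = I*√3573405622942402/371974 (d = √(-25826 + 1/371974) = √(-9606600523/371974) = I*√3573405622942402/371974 ≈ 160.7*I)
N(O) = -9 + (-326 + O)*(610 + O) (N(O) = -9 + (O + 610)*(O - 326) = -9 + (610 + O)*(-326 + O) = -9 + (-326 + O)*(610 + O))
X = -214677 (X = -198869 + (-339 + 263)² + 284*(-339 + 263) = -198869 + (-76)² + 284*(-76) = -198869 + 5776 - 21584 = -214677)
204725/X + 439933/d = 204725/(-214677) + 439933/((I*√3573405622942402/371974)) = 204725*(-1/214677) + 439933*(-I*√3573405622942402/9606600523) = -204725/214677 - 33841*I*√3573405622942402/738969271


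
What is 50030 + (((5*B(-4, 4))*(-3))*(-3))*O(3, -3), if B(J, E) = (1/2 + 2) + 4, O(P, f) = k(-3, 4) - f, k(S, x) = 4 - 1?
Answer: 51785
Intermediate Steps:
k(S, x) = 3
O(P, f) = 3 - f
B(J, E) = 13/2 (B(J, E) = (1/2 + 2) + 4 = 5/2 + 4 = 13/2)
50030 + (((5*B(-4, 4))*(-3))*(-3))*O(3, -3) = 50030 + (((5*(13/2))*(-3))*(-3))*(3 - 1*(-3)) = 50030 + (((65/2)*(-3))*(-3))*(3 + 3) = 50030 - 195/2*(-3)*6 = 50030 + (585/2)*6 = 50030 + 1755 = 51785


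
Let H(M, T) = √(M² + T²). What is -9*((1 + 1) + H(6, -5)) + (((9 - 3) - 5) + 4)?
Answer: -13 - 9*√61 ≈ -83.292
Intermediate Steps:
-9*((1 + 1) + H(6, -5)) + (((9 - 3) - 5) + 4) = -9*((1 + 1) + √(6² + (-5)²)) + (((9 - 3) - 5) + 4) = -9*(2 + √(36 + 25)) + ((6 - 5) + 4) = -9*(2 + √61) + (1 + 4) = (-18 - 9*√61) + 5 = -13 - 9*√61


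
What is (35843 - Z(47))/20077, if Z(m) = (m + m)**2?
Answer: 27007/20077 ≈ 1.3452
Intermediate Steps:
Z(m) = 4*m**2 (Z(m) = (2*m)**2 = 4*m**2)
(35843 - Z(47))/20077 = (35843 - 4*47**2)/20077 = (35843 - 4*2209)*(1/20077) = (35843 - 1*8836)*(1/20077) = (35843 - 8836)*(1/20077) = 27007*(1/20077) = 27007/20077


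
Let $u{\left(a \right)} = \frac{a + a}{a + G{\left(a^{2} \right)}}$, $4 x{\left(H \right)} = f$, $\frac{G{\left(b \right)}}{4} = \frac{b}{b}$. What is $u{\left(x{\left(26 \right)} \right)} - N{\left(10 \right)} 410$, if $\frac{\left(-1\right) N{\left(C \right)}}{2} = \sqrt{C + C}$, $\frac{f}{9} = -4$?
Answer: $\frac{18}{5} + 1640 \sqrt{5} \approx 3670.8$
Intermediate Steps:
$f = -36$ ($f = 9 \left(-4\right) = -36$)
$G{\left(b \right)} = 4$ ($G{\left(b \right)} = 4 \frac{b}{b} = 4 \cdot 1 = 4$)
$x{\left(H \right)} = -9$ ($x{\left(H \right)} = \frac{1}{4} \left(-36\right) = -9$)
$N{\left(C \right)} = - 2 \sqrt{2} \sqrt{C}$ ($N{\left(C \right)} = - 2 \sqrt{C + C} = - 2 \sqrt{2 C} = - 2 \sqrt{2} \sqrt{C}$)
$u{\left(a \right)} = \frac{2 a}{4 + a}$ ($u{\left(a \right)} = \frac{a + a}{a + 4} = \frac{2 a}{4 + a}$)
$u{\left(x{\left(26 \right)} \right)} - N{\left(10 \right)} 410 = 2 \left(-9\right) \frac{1}{4 - 9} - - 2 \sqrt{2} \sqrt{10} \cdot 410 = 2 \left(-9\right) \frac{1}{-5} - - 4 \sqrt{5} \cdot 410 = 2 \left(-9\right) \left(- \frac{1}{5}\right) - - 1640 \sqrt{5} = \frac{18}{5} + 1640 \sqrt{5}$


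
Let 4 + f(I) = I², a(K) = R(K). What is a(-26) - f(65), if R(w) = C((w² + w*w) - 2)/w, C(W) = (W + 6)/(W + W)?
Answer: -24692963/5850 ≈ -4221.0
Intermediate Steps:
C(W) = (6 + W)/(2*W) (C(W) = (6 + W)/((2*W)) = (6 + W)*(1/(2*W)) = (6 + W)/(2*W))
R(w) = (4 + 2*w²)/(2*w*(-2 + 2*w²)) (R(w) = ((6 + ((w² + w*w) - 2))/(2*((w² + w*w) - 2)))/w = ((6 + ((w² + w²) - 2))/(2*((w² + w²) - 2)))/w = ((6 + (2*w² - 2))/(2*(2*w² - 2)))/w = ((6 + (-2 + 2*w²))/(2*(-2 + 2*w²)))/w = ((4 + 2*w²)/(2*(-2 + 2*w²)))/w = (4 + 2*w²)/(2*w*(-2 + 2*w²)))
a(K) = (2 + K²)/(2*K*(-1 + K²))
f(I) = -4 + I²
a(-26) - f(65) = (½)*(2 + (-26)²)/(-26*(-1 + (-26)²)) - (-4 + 65²) = (½)*(-1/26)*(2 + 676)/(-1 + 676) - (-4 + 4225) = (½)*(-1/26)*678/675 - 1*4221 = (½)*(-1/26)*(1/675)*678 - 4221 = -113/5850 - 4221 = -24692963/5850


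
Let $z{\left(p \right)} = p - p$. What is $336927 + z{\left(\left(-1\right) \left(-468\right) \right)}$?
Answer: $336927$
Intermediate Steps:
$z{\left(p \right)} = 0$
$336927 + z{\left(\left(-1\right) \left(-468\right) \right)} = 336927 + 0 = 336927$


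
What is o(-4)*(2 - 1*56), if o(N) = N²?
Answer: -864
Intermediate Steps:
o(-4)*(2 - 1*56) = (-4)²*(2 - 1*56) = 16*(2 - 56) = 16*(-54) = -864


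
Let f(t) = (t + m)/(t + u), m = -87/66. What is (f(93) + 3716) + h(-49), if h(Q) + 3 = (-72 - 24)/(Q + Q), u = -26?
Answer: 268344723/72226 ≈ 3715.3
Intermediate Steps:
m = -29/22 (m = -87*1/66 = -29/22 ≈ -1.3182)
h(Q) = -3 - 48/Q (h(Q) = -3 + (-72 - 24)/(Q + Q) = -3 - 96*1/(2*Q) = -3 - 48/Q)
f(t) = (-29/22 + t)/(-26 + t) (f(t) = (t - 29/22)/(t - 26) = (-29/22 + t)/(-26 + t))
(f(93) + 3716) + h(-49) = ((-29/22 + 93)/(-26 + 93) + 3716) + (-3 - 48/(-49)) = ((2017/22)/67 + 3716) + (-3 - 48*(-1/49)) = ((1/67)*(2017/22) + 3716) + (-3 + 48/49) = (2017/1474 + 3716) - 99/49 = 5479401/1474 - 99/49 = 268344723/72226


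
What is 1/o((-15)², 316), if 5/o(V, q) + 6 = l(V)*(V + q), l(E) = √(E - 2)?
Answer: -6/5 + 541*√223/5 ≈ 1614.6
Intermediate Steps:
l(E) = √(-2 + E)
o(V, q) = 5/(-6 + √(-2 + V)*(V + q))
1/o((-15)², 316) = 1/(5/(-6 + (-15)²*√(-2 + (-15)²) + 316*√(-2 + (-15)²))) = 1/(5/(-6 + 225*√(-2 + 225) + 316*√(-2 + 225))) = 1/(5/(-6 + 225*√223 + 316*√223)) = 1/(5/(-6 + 541*√223)) = -6/5 + 541*√223/5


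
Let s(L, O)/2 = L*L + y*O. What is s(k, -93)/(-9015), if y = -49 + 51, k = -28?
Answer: -1196/9015 ≈ -0.13267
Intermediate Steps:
y = 2
s(L, O) = 2*L**2 + 4*O (s(L, O) = 2*(L*L + 2*O) = 2*(L**2 + 2*O) = 2*L**2 + 4*O)
s(k, -93)/(-9015) = (2*(-28)**2 + 4*(-93))/(-9015) = (2*784 - 372)*(-1/9015) = (1568 - 372)*(-1/9015) = 1196*(-1/9015) = -1196/9015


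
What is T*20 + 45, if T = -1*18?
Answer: -315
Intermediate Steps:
T = -18
T*20 + 45 = -18*20 + 45 = -360 + 45 = -315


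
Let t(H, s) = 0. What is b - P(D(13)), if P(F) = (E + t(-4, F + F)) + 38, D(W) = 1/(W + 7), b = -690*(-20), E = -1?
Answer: 13763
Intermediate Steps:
b = 13800
D(W) = 1/(7 + W)
P(F) = 37 (P(F) = (-1 + 0) + 38 = -1 + 38 = 37)
b - P(D(13)) = 13800 - 1*37 = 13800 - 37 = 13763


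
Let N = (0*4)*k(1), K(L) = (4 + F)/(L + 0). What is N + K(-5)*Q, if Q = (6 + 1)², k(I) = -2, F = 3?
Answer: -343/5 ≈ -68.600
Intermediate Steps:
K(L) = 7/L (K(L) = (4 + 3)/(L + 0) = 7/L)
N = 0 (N = (0*4)*(-2) = 0*(-2) = 0)
Q = 49 (Q = 7² = 49)
N + K(-5)*Q = 0 + (7/(-5))*49 = 0 + (7*(-⅕))*49 = 0 - 7/5*49 = 0 - 343/5 = -343/5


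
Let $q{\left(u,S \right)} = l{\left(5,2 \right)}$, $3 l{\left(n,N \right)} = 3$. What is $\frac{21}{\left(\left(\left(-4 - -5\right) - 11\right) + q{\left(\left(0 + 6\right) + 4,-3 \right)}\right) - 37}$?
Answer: $- \frac{21}{46} \approx -0.45652$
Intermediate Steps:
$l{\left(n,N \right)} = 1$ ($l{\left(n,N \right)} = \frac{1}{3} \cdot 3 = 1$)
$q{\left(u,S \right)} = 1$
$\frac{21}{\left(\left(\left(-4 - -5\right) - 11\right) + q{\left(\left(0 + 6\right) + 4,-3 \right)}\right) - 37} = \frac{21}{\left(\left(\left(-4 - -5\right) - 11\right) + 1\right) - 37} = \frac{21}{\left(\left(\left(-4 + 5\right) - 11\right) + 1\right) - 37} = \frac{21}{\left(\left(1 - 11\right) + 1\right) - 37} = \frac{21}{\left(-10 + 1\right) - 37} = \frac{21}{-9 - 37} = \frac{21}{-46} = 21 \left(- \frac{1}{46}\right) = - \frac{21}{46}$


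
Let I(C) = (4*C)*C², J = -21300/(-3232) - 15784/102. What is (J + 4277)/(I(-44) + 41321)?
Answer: -34028291/2467658664 ≈ -0.013790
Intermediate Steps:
J = -6105161/41208 (J = -21300*(-1/3232) - 15784*1/102 = 5325/808 - 7892/51 = -6105161/41208 ≈ -148.15)
I(C) = 4*C³
(J + 4277)/(I(-44) + 41321) = (-6105161/41208 + 4277)/(4*(-44)³ + 41321) = 170141455/(41208*(4*(-85184) + 41321)) = 170141455/(41208*(-340736 + 41321)) = (170141455/41208)/(-299415) = (170141455/41208)*(-1/299415) = -34028291/2467658664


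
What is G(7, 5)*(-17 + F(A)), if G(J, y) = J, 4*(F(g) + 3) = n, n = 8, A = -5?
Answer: -126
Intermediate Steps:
F(g) = -1 (F(g) = -3 + (¼)*8 = -3 + 2 = -1)
G(7, 5)*(-17 + F(A)) = 7*(-17 - 1) = 7*(-18) = -126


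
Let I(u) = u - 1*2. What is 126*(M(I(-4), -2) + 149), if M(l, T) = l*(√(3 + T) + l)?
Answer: 22554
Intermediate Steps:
I(u) = -2 + u (I(u) = u - 2 = -2 + u)
M(l, T) = l*(l + √(3 + T))
126*(M(I(-4), -2) + 149) = 126*((-2 - 4)*((-2 - 4) + √(3 - 2)) + 149) = 126*(-6*(-6 + √1) + 149) = 126*(-6*(-6 + 1) + 149) = 126*(-6*(-5) + 149) = 126*(30 + 149) = 126*179 = 22554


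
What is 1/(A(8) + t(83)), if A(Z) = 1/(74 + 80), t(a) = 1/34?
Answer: 1309/47 ≈ 27.851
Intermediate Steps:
t(a) = 1/34
A(Z) = 1/154
1/(A(8) + t(83)) = 1/(1/154 + 1/34) = 1/(47/1309) = 1309/47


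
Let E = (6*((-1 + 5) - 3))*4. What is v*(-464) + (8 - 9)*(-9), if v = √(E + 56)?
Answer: 9 - 1856*√5 ≈ -4141.1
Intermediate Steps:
E = 24 (E = (6*(4 - 3))*4 = (6*1)*4 = 6*4 = 24)
v = 4*√5 (v = √(24 + 56) = √80 = 4*√5 ≈ 8.9443)
v*(-464) + (8 - 9)*(-9) = (4*√5)*(-464) + (8 - 9)*(-9) = -1856*√5 - 1*(-9) = -1856*√5 + 9 = 9 - 1856*√5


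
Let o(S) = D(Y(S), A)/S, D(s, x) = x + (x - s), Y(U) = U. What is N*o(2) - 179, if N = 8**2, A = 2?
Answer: -115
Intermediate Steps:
D(s, x) = -s + 2*x
N = 64
o(S) = (4 - S)/S (o(S) = (-S + 2*2)/S = (-S + 4)/S = (4 - S)/S)
N*o(2) - 179 = 64*((4 - 1*2)/2) - 179 = 64*((4 - 2)/2) - 179 = 64*((1/2)*2) - 179 = 64*1 - 179 = 64 - 179 = -115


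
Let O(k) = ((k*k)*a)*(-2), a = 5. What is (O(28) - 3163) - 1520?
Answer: -12523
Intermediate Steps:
O(k) = -10*k² (O(k) = ((k*k)*5)*(-2) = (k²*5)*(-2) = (5*k²)*(-2) = -10*k²)
(O(28) - 3163) - 1520 = (-10*28² - 3163) - 1520 = (-10*784 - 3163) - 1520 = (-7840 - 3163) - 1520 = -11003 - 1520 = -12523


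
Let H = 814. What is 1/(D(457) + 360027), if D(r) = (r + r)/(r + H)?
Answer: 1271/457595231 ≈ 2.7776e-6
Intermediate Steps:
D(r) = 2*r/(814 + r) (D(r) = (r + r)/(r + 814) = (2*r)/(814 + r) = 2*r/(814 + r))
1/(D(457) + 360027) = 1/(2*457/(814 + 457) + 360027) = 1/(2*457/1271 + 360027) = 1/(2*457*(1/1271) + 360027) = 1/(914/1271 + 360027) = 1/(457595231/1271) = 1271/457595231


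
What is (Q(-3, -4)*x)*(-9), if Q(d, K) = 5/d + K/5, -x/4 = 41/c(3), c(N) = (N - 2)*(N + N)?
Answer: -3034/5 ≈ -606.80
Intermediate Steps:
c(N) = 2*N*(-2 + N) (c(N) = (-2 + N)*(2*N) = 2*N*(-2 + N))
x = -82/3 (x = -164/(2*3*(-2 + 3)) = -164/(2*3*1) = -164/6 = -4*41/6 = -82/3 ≈ -27.333)
Q(d, K) = 5/d + K/5 (Q(d, K) = 5/d + K*(⅕) = 5/d + K/5)
(Q(-3, -4)*x)*(-9) = ((5/(-3) + (⅕)*(-4))*(-82/3))*(-9) = ((5*(-⅓) - ⅘)*(-82/3))*(-9) = ((-5/3 - ⅘)*(-82/3))*(-9) = -37/15*(-82/3)*(-9) = (3034/45)*(-9) = -3034/5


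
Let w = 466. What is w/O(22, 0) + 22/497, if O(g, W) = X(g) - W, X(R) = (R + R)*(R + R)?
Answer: 137097/481096 ≈ 0.28497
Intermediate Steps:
X(R) = 4*R² (X(R) = (2*R)*(2*R) = 4*R²)
O(g, W) = -W + 4*g² (O(g, W) = 4*g² - W = -W + 4*g²)
w/O(22, 0) + 22/497 = 466/(-1*0 + 4*22²) + 22/497 = 466/(0 + 4*484) + 22*(1/497) = 466/(0 + 1936) + 22/497 = 466/1936 + 22/497 = 466*(1/1936) + 22/497 = 233/968 + 22/497 = 137097/481096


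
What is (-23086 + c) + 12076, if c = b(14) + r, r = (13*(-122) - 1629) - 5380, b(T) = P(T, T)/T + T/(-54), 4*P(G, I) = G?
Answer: -2117341/108 ≈ -19605.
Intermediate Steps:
P(G, I) = G/4
b(T) = ¼ - T/54 (b(T) = (T/4)/T + T/(-54) = ¼ + T*(-1/54) = ¼ - T/54)
r = -8595 (r = (-1586 - 1629) - 5380 = -3215 - 5380 = -8595)
c = -928261/108 (c = (¼ - 1/54*14) - 8595 = (¼ - 7/27) - 8595 = -1/108 - 8595 = -928261/108 ≈ -8595.0)
(-23086 + c) + 12076 = (-23086 - 928261/108) + 12076 = -3421549/108 + 12076 = -2117341/108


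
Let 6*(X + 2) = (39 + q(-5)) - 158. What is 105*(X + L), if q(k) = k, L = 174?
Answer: 15890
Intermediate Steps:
X = -68/3 (X = -2 + ((39 - 5) - 158)/6 = -2 + (34 - 158)/6 = -2 + (⅙)*(-124) = -2 - 62/3 = -68/3 ≈ -22.667)
105*(X + L) = 105*(-68/3 + 174) = 105*(454/3) = 15890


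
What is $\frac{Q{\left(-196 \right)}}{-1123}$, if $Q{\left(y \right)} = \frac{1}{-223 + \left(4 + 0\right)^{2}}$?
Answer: $\frac{1}{232461} \approx 4.3018 \cdot 10^{-6}$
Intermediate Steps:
$Q{\left(y \right)} = - \frac{1}{207}$ ($Q{\left(y \right)} = \frac{1}{-223 + 4^{2}} = \frac{1}{-223 + 16} = \frac{1}{-207} = - \frac{1}{207}$)
$\frac{Q{\left(-196 \right)}}{-1123} = - \frac{1}{207 \left(-1123\right)} = \left(- \frac{1}{207}\right) \left(- \frac{1}{1123}\right) = \frac{1}{232461}$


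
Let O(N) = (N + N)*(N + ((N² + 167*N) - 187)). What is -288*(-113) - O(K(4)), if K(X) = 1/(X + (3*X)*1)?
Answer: 66695295/2048 ≈ 32566.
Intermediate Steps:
K(X) = 1/(4*X) (K(X) = 1/(X + 3*X) = 1/(4*X))
O(N) = 2*N*(-187 + N² + 168*N) (O(N) = (2*N)*(N + (-187 + N² + 167*N)) = (2*N)*(-187 + N² + 168*N) = 2*N*(-187 + N² + 168*N))
-288*(-113) - O(K(4)) = -288*(-113) - 2*(¼)/4*(-187 + ((¼)/4)² + 168*((¼)/4)) = 32544 - 2*(¼)*(¼)*(-187 + ((¼)*(¼))² + 168*((¼)*(¼))) = 32544 - 2*(-187 + (1/16)² + 168*(1/16))/16 = 32544 - 2*(-187 + 1/256 + 21/2)/16 = 32544 - 2*(-45183)/(16*256) = 32544 - 1*(-45183/2048) = 32544 + 45183/2048 = 66695295/2048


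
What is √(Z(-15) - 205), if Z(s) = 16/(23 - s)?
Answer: 13*I*√437/19 ≈ 14.303*I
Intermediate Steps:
√(Z(-15) - 205) = √(-16/(-23 - 15) - 205) = √(-16/(-38) - 205) = √(-16*(-1/38) - 205) = √(8/19 - 205) = √(-3887/19) = 13*I*√437/19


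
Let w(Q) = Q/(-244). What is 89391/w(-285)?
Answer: 7270468/95 ≈ 76531.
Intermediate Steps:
w(Q) = -Q/244 (w(Q) = Q*(-1/244) = -Q/244)
89391/w(-285) = 89391/((-1/244*(-285))) = 89391/(285/244) = 89391*(244/285) = 7270468/95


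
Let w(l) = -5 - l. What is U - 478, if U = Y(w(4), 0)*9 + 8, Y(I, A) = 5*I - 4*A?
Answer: -875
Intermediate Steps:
Y(I, A) = -4*A + 5*I
U = -397 (U = (-4*0 + 5*(-5 - 1*4))*9 + 8 = (0 + 5*(-5 - 4))*9 + 8 = (0 + 5*(-9))*9 + 8 = (0 - 45)*9 + 8 = -45*9 + 8 = -405 + 8 = -397)
U - 478 = -397 - 478 = -875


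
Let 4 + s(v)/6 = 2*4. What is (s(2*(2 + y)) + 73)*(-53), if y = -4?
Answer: -5141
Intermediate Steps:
s(v) = 24 (s(v) = -24 + 6*(2*4) = -24 + 6*8 = -24 + 48 = 24)
(s(2*(2 + y)) + 73)*(-53) = (24 + 73)*(-53) = 97*(-53) = -5141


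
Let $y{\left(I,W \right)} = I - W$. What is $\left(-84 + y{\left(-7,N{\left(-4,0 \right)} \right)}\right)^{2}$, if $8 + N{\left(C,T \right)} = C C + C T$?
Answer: $9801$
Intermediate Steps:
$N{\left(C,T \right)} = -8 + C^{2} + C T$ ($N{\left(C,T \right)} = -8 + \left(C C + C T\right) = -8 + \left(C^{2} + C T\right) = -8 + C^{2} + C T$)
$\left(-84 + y{\left(-7,N{\left(-4,0 \right)} \right)}\right)^{2} = \left(-84 - \left(15 + 0\right)\right)^{2} = \left(-84 - 15\right)^{2} = \left(-99\right)^{2} = 9801$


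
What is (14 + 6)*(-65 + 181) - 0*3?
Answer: 2320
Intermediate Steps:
(14 + 6)*(-65 + 181) - 0*3 = 20*116 - 1*0 = 2320 + 0 = 2320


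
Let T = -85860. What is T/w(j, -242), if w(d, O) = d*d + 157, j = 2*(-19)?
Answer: -85860/1601 ≈ -53.629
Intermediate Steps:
j = -38
w(d, O) = 157 + d² (w(d, O) = d² + 157 = 157 + d²)
T/w(j, -242) = -85860/(157 + (-38)²) = -85860/(157 + 1444) = -85860/1601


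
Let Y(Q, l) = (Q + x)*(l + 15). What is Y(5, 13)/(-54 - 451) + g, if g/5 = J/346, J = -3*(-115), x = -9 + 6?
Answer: 851749/174730 ≈ 4.8747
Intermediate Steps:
x = -3
J = 345
Y(Q, l) = (-3 + Q)*(15 + l) (Y(Q, l) = (Q - 3)*(l + 15) = (-3 + Q)*(15 + l))
g = 1725/346 (g = 5*(345/346) = 1725/346 ≈ 4.9855)
Y(5, 13)/(-54 - 451) + g = (-45 - 3*13 + 15*5 + 5*13)/(-54 - 451) + 1725/346 = (-45 - 39 + 75 + 65)/(-505) + 1725/346 = 56*(-1/505) + 1725/346 = -56/505 + 1725/346 = 851749/174730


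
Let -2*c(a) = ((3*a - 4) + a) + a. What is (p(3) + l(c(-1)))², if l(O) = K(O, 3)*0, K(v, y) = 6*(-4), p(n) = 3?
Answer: 9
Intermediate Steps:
K(v, y) = -24
c(a) = 2 - 5*a/2 (c(a) = -(((3*a - 4) + a) + a)/2 = -(((-4 + 3*a) + a) + a)/2 = -((-4 + 4*a) + a)/2 = -(-4 + 5*a)/2 = 2 - 5*a/2)
l(O) = 0 (l(O) = -24*0 = 0)
(p(3) + l(c(-1)))² = (3 + 0)² = 3² = 9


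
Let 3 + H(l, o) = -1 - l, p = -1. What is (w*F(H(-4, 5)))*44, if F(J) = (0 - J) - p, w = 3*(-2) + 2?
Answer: -176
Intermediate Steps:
w = -4 (w = -6 + 2 = -4)
H(l, o) = -4 - l (H(l, o) = -3 + (-1 - l) = -4 - l)
F(J) = 1 - J (F(J) = (0 - J) - 1*(-1) = -J + 1 = 1 - J)
(w*F(H(-4, 5)))*44 = -4*(1 - (-4 - 1*(-4)))*44 = -4*(1 - (-4 + 4))*44 = -4*(1 - 1*0)*44 = -4*(1 + 0)*44 = -4*1*44 = -4*44 = -176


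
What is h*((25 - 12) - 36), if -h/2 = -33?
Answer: -1518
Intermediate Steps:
h = 66 (h = -2*(-33) = 66)
h*((25 - 12) - 36) = 66*((25 - 12) - 36) = 66*(13 - 36) = 66*(-23) = -1518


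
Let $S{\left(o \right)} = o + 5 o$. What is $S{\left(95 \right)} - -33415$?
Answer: $33985$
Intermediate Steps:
$S{\left(o \right)} = 6 o$
$S{\left(95 \right)} - -33415 = 6 \cdot 95 - -33415 = 570 + 33415 = 33985$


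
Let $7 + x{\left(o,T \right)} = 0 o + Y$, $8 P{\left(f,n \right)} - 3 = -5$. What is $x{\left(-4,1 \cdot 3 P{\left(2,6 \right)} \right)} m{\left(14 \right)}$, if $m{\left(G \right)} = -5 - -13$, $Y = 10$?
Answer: $24$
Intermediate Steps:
$P{\left(f,n \right)} = - \frac{1}{4}$ ($P{\left(f,n \right)} = \frac{3}{8} + \frac{1}{8} \left(-5\right) = \frac{3}{8} - \frac{5}{8} = - \frac{1}{4}$)
$x{\left(o,T \right)} = 3$ ($x{\left(o,T \right)} = -7 + \left(0 o + 10\right) = -7 + \left(0 + 10\right) = -7 + 10 = 3$)
$m{\left(G \right)} = 8$ ($m{\left(G \right)} = -5 + 13 = 8$)
$x{\left(-4,1 \cdot 3 P{\left(2,6 \right)} \right)} m{\left(14 \right)} = 3 \cdot 8 = 24$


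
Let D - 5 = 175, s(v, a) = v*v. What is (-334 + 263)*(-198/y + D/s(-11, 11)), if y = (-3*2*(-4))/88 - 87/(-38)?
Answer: 77482016/14399 ≈ 5381.1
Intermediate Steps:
s(v, a) = v²
D = 180 (D = 5 + 175 = 180)
y = 1071/418 (y = -6*(-4)*(1/88) - 87*(-1/38) = 24*(1/88) + 87/38 = 3/11 + 87/38 = 1071/418 ≈ 2.5622)
(-334 + 263)*(-198/y + D/s(-11, 11)) = (-334 + 263)*(-198/1071/418 + 180/((-11)²)) = -71*(-198*418/1071 + 180/121) = -71*(-9196/119 + 180*(1/121)) = -71*(-9196/119 + 180/121) = -71*(-1091296/14399) = 77482016/14399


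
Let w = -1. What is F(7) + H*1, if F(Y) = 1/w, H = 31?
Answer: 30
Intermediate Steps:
F(Y) = -1 (F(Y) = 1/(-1) = -1)
F(7) + H*1 = -1 + 31*1 = -1 + 31 = 30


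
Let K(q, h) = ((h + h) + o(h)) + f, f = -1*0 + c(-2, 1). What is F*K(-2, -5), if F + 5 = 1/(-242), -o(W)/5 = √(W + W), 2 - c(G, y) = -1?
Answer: 8477/242 + 6055*I*√10/242 ≈ 35.029 + 79.122*I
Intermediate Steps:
c(G, y) = 3 (c(G, y) = 2 - 1*(-1) = 2 + 1 = 3)
f = 3 (f = -1*0 + 3 = 0 + 3 = 3)
o(W) = -5*√2*√W (o(W) = -5*√(W + W) = -5*√2*√W)
F = -1211/242 (F = -5 + 1/(-242) = -5 - 1/242 = -1211/242 ≈ -5.0041)
K(q, h) = 3 + 2*h - 5*√2*√h (K(q, h) = ((h + h) - 5*√2*√h) + 3 = (2*h - 5*√2*√h) + 3 = 3 + 2*h - 5*√2*√h)
F*K(-2, -5) = -1211*(3 + 2*(-5) - 5*√2*√(-5))/242 = -1211*(3 - 10 - 5*√2*I*√5)/242 = -1211*(3 - 10 - 5*I*√10)/242 = -1211*(-7 - 5*I*√10)/242 = 8477/242 + 6055*I*√10/242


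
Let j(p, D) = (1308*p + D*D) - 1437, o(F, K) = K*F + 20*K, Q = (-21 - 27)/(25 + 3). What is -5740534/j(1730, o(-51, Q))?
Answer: -281286166/110947131 ≈ -2.5353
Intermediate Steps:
Q = -12/7 (Q = -48/28 = -48*1/28 = -12/7 ≈ -1.7143)
o(F, K) = 20*K + F*K (o(F, K) = F*K + 20*K = 20*K + F*K)
j(p, D) = -1437 + D² + 1308*p (j(p, D) = (1308*p + D²) - 1437 = (D² + 1308*p) - 1437 = -1437 + D² + 1308*p)
-5740534/j(1730, o(-51, Q)) = -5740534/(-1437 + (-12*(20 - 51)/7)² + 1308*1730) = -5740534/(-1437 + (-12/7*(-31))² + 2262840) = -5740534/(-1437 + (372/7)² + 2262840) = -5740534/(-1437 + 138384/49 + 2262840) = -5740534/110947131/49 = -5740534*49/110947131 = -281286166/110947131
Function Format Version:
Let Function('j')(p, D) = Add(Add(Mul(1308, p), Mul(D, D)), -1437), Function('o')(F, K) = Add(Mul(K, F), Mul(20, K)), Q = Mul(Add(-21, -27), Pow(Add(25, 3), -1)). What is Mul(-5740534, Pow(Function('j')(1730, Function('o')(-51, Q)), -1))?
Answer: Rational(-281286166, 110947131) ≈ -2.5353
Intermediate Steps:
Q = Rational(-12, 7) (Q = Mul(-48, Pow(28, -1)) = Mul(-48, Rational(1, 28)) = Rational(-12, 7) ≈ -1.7143)
Function('o')(F, K) = Add(Mul(20, K), Mul(F, K)) (Function('o')(F, K) = Add(Mul(F, K), Mul(20, K)) = Add(Mul(20, K), Mul(F, K)))
Function('j')(p, D) = Add(-1437, Pow(D, 2), Mul(1308, p)) (Function('j')(p, D) = Add(Add(Mul(1308, p), Pow(D, 2)), -1437) = Add(Add(Pow(D, 2), Mul(1308, p)), -1437) = Add(-1437, Pow(D, 2), Mul(1308, p)))
Mul(-5740534, Pow(Function('j')(1730, Function('o')(-51, Q)), -1)) = Mul(-5740534, Pow(Add(-1437, Pow(Mul(Rational(-12, 7), Add(20, -51)), 2), Mul(1308, 1730)), -1)) = Mul(-5740534, Pow(Add(-1437, Pow(Mul(Rational(-12, 7), -31), 2), 2262840), -1)) = Mul(-5740534, Pow(Add(-1437, Pow(Rational(372, 7), 2), 2262840), -1)) = Mul(-5740534, Pow(Add(-1437, Rational(138384, 49), 2262840), -1)) = Mul(-5740534, Pow(Rational(110947131, 49), -1)) = Mul(-5740534, Rational(49, 110947131)) = Rational(-281286166, 110947131)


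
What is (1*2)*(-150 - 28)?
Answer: -356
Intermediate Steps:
(1*2)*(-150 - 28) = 2*(-178) = -356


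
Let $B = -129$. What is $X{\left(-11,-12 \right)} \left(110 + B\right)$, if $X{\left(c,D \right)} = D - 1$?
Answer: $247$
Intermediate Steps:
$X{\left(c,D \right)} = -1 + D$ ($X{\left(c,D \right)} = D - 1 = -1 + D$)
$X{\left(-11,-12 \right)} \left(110 + B\right) = \left(-1 - 12\right) \left(110 - 129\right) = \left(-13\right) \left(-19\right) = 247$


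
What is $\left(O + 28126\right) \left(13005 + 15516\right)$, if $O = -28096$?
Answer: $855630$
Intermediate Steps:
$\left(O + 28126\right) \left(13005 + 15516\right) = \left(-28096 + 28126\right) \left(13005 + 15516\right) = 30 \cdot 28521 = 855630$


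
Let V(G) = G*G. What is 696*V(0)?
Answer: 0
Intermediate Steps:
V(G) = G²
696*V(0) = 696*0² = 696*0 = 0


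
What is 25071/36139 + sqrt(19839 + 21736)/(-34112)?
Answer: 25071/36139 - 5*sqrt(1663)/34112 ≈ 0.68776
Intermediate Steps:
25071/36139 + sqrt(19839 + 21736)/(-34112) = 25071*(1/36139) + sqrt(41575)*(-1/34112) = 25071/36139 + (5*sqrt(1663))*(-1/34112) = 25071/36139 - 5*sqrt(1663)/34112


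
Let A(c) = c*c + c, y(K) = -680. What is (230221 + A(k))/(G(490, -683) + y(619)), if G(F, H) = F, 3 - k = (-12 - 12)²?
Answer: -557977/190 ≈ -2936.7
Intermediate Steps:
k = -573 (k = 3 - (-12 - 12)² = 3 - 1*(-24)² = 3 - 1*576 = 3 - 576 = -573)
A(c) = c + c² (A(c) = c² + c = c + c²)
(230221 + A(k))/(G(490, -683) + y(619)) = (230221 - 573*(1 - 573))/(490 - 680) = (230221 - 573*(-572))/(-190) = (230221 + 327756)*(-1/190) = 557977*(-1/190) = -557977/190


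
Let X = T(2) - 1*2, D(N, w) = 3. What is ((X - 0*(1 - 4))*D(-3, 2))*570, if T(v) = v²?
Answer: 3420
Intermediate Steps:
X = 2 (X = 2² - 1*2 = 4 - 2 = 2)
((X - 0*(1 - 4))*D(-3, 2))*570 = ((2 - 0*(1 - 4))*3)*570 = ((2 - 0*(-3))*3)*570 = ((2 - 2*0)*3)*570 = ((2 + 0)*3)*570 = (2*3)*570 = 6*570 = 3420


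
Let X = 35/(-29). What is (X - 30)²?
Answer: 819025/841 ≈ 973.87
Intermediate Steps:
X = -35/29 (X = 35*(-1/29) = -35/29 ≈ -1.2069)
(X - 30)² = (-35/29 - 30)² = (-905/29)² = 819025/841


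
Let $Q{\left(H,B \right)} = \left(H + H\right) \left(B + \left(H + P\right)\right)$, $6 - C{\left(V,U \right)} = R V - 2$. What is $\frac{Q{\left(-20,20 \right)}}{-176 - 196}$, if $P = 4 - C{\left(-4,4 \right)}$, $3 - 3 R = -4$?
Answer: $- \frac{400}{279} \approx -1.4337$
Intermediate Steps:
$R = \frac{7}{3}$ ($R = 1 - - \frac{4}{3} = 1 + \frac{4}{3} = \frac{7}{3} \approx 2.3333$)
$C{\left(V,U \right)} = 8 - \frac{7 V}{3}$ ($C{\left(V,U \right)} = 6 - \left(\frac{7 V}{3} - 2\right) = 6 - \left(-2 + \frac{7 V}{3}\right) = 8 - \frac{7 V}{3}$)
$P = - \frac{40}{3}$ ($P = 4 - \left(8 - - \frac{28}{3}\right) = 4 - \left(8 + \frac{28}{3}\right) = 4 - \frac{52}{3} = - \frac{40}{3} \approx -13.333$)
$Q{\left(H,B \right)} = 2 H \left(- \frac{40}{3} + B + H\right)$ ($Q{\left(H,B \right)} = \left(H + H\right) \left(B + \left(H - \frac{40}{3}\right)\right) = 2 H \left(B + \left(- \frac{40}{3} + H\right)\right) = 2 H \left(- \frac{40}{3} + B + H\right)$)
$\frac{Q{\left(-20,20 \right)}}{-176 - 196} = \frac{\frac{2}{3} \left(-20\right) \left(-40 + 3 \cdot 20 + 3 \left(-20\right)\right)}{-176 - 196} = \frac{\frac{2}{3} \left(-20\right) \left(-40 + 60 - 60\right)}{-372} = \frac{2}{3} \left(-20\right) \left(-40\right) \left(- \frac{1}{372}\right) = \frac{1600}{3} \left(- \frac{1}{372}\right) = - \frac{400}{279}$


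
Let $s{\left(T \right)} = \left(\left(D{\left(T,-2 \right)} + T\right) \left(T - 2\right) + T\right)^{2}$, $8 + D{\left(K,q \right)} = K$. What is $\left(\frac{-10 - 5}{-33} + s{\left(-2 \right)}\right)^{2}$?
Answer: $\frac{542004961}{121} \approx 4.4794 \cdot 10^{6}$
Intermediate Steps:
$D{\left(K,q \right)} = -8 + K$
$s{\left(T \right)} = \left(T + \left(-8 + 2 T\right) \left(-2 + T\right)\right)^{2}$ ($s{\left(T \right)} = \left(\left(\left(-8 + T\right) + T\right) \left(T - 2\right) + T\right)^{2} = \left(\left(-8 + 2 T\right) \left(-2 + T\right) + T\right)^{2} = \left(T + \left(-8 + 2 T\right) \left(-2 + T\right)\right)^{2}$)
$\left(\frac{-10 - 5}{-33} + s{\left(-2 \right)}\right)^{2} = \left(\frac{-10 - 5}{-33} + \left(16 - -22 + 2 \left(-2\right)^{2}\right)^{2}\right)^{2} = \left(\left(-15\right) \left(- \frac{1}{33}\right) + \left(16 + 22 + 2 \cdot 4\right)^{2}\right)^{2} = \left(\frac{5}{11} + \left(16 + 22 + 8\right)^{2}\right)^{2} = \left(\frac{5}{11} + 46^{2}\right)^{2} = \left(\frac{5}{11} + 2116\right)^{2} = \left(\frac{23281}{11}\right)^{2} = \frac{542004961}{121}$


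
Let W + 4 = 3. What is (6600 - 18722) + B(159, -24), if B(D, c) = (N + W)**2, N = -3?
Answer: -12106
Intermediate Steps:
W = -1 (W = -4 + 3 = -1)
B(D, c) = 16 (B(D, c) = (-3 - 1)**2 = (-4)**2 = 16)
(6600 - 18722) + B(159, -24) = (6600 - 18722) + 16 = -12122 + 16 = -12106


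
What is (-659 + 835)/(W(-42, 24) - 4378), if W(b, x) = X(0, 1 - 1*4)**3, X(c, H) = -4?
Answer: -88/2221 ≈ -0.039622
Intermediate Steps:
W(b, x) = -64 (W(b, x) = (-4)**3 = -64)
(-659 + 835)/(W(-42, 24) - 4378) = (-659 + 835)/(-64 - 4378) = 176/(-4442) = 176*(-1/4442) = -88/2221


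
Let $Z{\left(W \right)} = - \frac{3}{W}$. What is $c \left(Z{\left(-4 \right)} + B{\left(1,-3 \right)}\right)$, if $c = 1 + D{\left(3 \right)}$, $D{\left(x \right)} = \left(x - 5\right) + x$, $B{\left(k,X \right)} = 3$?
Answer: $\frac{15}{2} \approx 7.5$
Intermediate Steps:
$D{\left(x \right)} = -5 + 2 x$ ($D{\left(x \right)} = \left(-5 + x\right) + x = -5 + 2 x$)
$c = 2$ ($c = 1 + \left(-5 + 2 \cdot 3\right) = 1 + \left(-5 + 6\right) = 1 + 1 = 2$)
$c \left(Z{\left(-4 \right)} + B{\left(1,-3 \right)}\right) = 2 \left(- \frac{3}{-4} + 3\right) = 2 \left(\left(-3\right) \left(- \frac{1}{4}\right) + 3\right) = 2 \left(\frac{3}{4} + 3\right) = 2 \cdot \frac{15}{4} = \frac{15}{2}$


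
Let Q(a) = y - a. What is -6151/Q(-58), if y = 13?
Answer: -6151/71 ≈ -86.634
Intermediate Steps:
Q(a) = 13 - a
-6151/Q(-58) = -6151/(13 - 1*(-58)) = -6151/(13 + 58) = -6151/71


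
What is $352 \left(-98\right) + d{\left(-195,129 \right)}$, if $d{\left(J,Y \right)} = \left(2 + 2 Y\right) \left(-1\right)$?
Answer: $-34756$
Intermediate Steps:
$d{\left(J,Y \right)} = -2 - 2 Y$
$352 \left(-98\right) + d{\left(-195,129 \right)} = 352 \left(-98\right) - 260 = -34496 - 260 = -34756$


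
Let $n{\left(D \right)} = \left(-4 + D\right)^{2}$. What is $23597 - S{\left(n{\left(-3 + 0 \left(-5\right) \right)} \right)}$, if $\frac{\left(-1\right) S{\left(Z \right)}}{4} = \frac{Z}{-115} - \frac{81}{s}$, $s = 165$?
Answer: $\frac{5969113}{253} \approx 23593.0$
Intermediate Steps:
$S{\left(Z \right)} = \frac{108}{55} + \frac{4 Z}{115}$ ($S{\left(Z \right)} = - 4 \left(\frac{Z}{-115} - \frac{81}{165}\right) = - 4 \left(Z \left(- \frac{1}{115}\right) - \frac{27}{55}\right) = - 4 \left(- \frac{Z}{115} - \frac{27}{55}\right) = - 4 \left(- \frac{27}{55} - \frac{Z}{115}\right) = \frac{108}{55} + \frac{4 Z}{115}$)
$23597 - S{\left(n{\left(-3 + 0 \left(-5\right) \right)} \right)} = 23597 - \left(\frac{108}{55} + \frac{4 \left(-4 + \left(-3 + 0 \left(-5\right)\right)\right)^{2}}{115}\right) = 23597 - \left(\frac{108}{55} + \frac{4 \left(-4 + \left(-3 + 0\right)\right)^{2}}{115}\right) = 23597 - \left(\frac{108}{55} + \frac{4 \left(-4 - 3\right)^{2}}{115}\right) = 23597 - \left(\frac{108}{55} + \frac{4 \left(-7\right)^{2}}{115}\right) = 23597 - \left(\frac{108}{55} + \frac{4}{115} \cdot 49\right) = 23597 - \left(\frac{108}{55} + \frac{196}{115}\right) = 23597 - \frac{928}{253} = \frac{5969113}{253}$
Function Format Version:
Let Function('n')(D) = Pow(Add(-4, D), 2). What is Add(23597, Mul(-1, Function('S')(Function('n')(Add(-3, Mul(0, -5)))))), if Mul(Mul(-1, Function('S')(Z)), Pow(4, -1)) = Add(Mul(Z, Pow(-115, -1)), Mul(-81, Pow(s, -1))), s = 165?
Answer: Rational(5969113, 253) ≈ 23593.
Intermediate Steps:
Function('S')(Z) = Add(Rational(108, 55), Mul(Rational(4, 115), Z)) (Function('S')(Z) = Mul(-4, Add(Mul(Z, Pow(-115, -1)), Mul(-81, Pow(165, -1)))) = Mul(-4, Add(Mul(Z, Rational(-1, 115)), Mul(-81, Rational(1, 165)))) = Mul(-4, Add(Mul(Rational(-1, 115), Z), Rational(-27, 55))) = Mul(-4, Add(Rational(-27, 55), Mul(Rational(-1, 115), Z))) = Add(Rational(108, 55), Mul(Rational(4, 115), Z)))
Add(23597, Mul(-1, Function('S')(Function('n')(Add(-3, Mul(0, -5)))))) = Add(23597, Mul(-1, Add(Rational(108, 55), Mul(Rational(4, 115), Pow(Add(-4, Add(-3, Mul(0, -5))), 2))))) = Add(23597, Mul(-1, Add(Rational(108, 55), Mul(Rational(4, 115), Pow(Add(-4, Add(-3, 0)), 2))))) = Add(23597, Mul(-1, Add(Rational(108, 55), Mul(Rational(4, 115), Pow(Add(-4, -3), 2))))) = Add(23597, Mul(-1, Add(Rational(108, 55), Mul(Rational(4, 115), Pow(-7, 2))))) = Add(23597, Mul(-1, Add(Rational(108, 55), Mul(Rational(4, 115), 49)))) = Add(23597, Mul(-1, Add(Rational(108, 55), Rational(196, 115)))) = Add(23597, Mul(-1, Rational(928, 253))) = Add(23597, Rational(-928, 253)) = Rational(5969113, 253)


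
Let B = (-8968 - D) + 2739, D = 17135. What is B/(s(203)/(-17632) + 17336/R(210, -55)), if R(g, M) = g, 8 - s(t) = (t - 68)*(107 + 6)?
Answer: -43255175040/154435111 ≈ -280.09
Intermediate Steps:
s(t) = 7692 - 113*t (s(t) = 8 - (t - 68)*(107 + 6) = 8 - (-68 + t)*113 = 8 - (-7684 + 113*t) = 8 + (7684 - 113*t) = 7692 - 113*t)
B = -23364 (B = (-8968 - 1*17135) + 2739 = (-8968 - 17135) + 2739 = -26103 + 2739 = -23364)
B/(s(203)/(-17632) + 17336/R(210, -55)) = -23364/((7692 - 113*203)/(-17632) + 17336/210) = -23364/((7692 - 22939)*(-1/17632) + 17336*(1/210)) = -23364/(-15247*(-1/17632) + 8668/105) = -23364/(15247/17632 + 8668/105) = -23364/154435111/1851360 = -23364*1851360/154435111 = -43255175040/154435111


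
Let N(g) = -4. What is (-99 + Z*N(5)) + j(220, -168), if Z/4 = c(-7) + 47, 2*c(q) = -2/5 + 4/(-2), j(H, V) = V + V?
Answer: -5839/5 ≈ -1167.8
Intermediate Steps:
j(H, V) = 2*V
c(q) = -6/5 (c(q) = (-2/5 + 4/(-2))/2 = (-2*⅕ + 4*(-½))/2 = (-⅖ - 2)/2 = (½)*(-12/5) = -6/5)
Z = 916/5 (Z = 4*(-6/5 + 47) = 4*(229/5) = 916/5 ≈ 183.20)
(-99 + Z*N(5)) + j(220, -168) = (-99 + (916/5)*(-4)) + 2*(-168) = (-99 - 3664/5) - 336 = -4159/5 - 336 = -5839/5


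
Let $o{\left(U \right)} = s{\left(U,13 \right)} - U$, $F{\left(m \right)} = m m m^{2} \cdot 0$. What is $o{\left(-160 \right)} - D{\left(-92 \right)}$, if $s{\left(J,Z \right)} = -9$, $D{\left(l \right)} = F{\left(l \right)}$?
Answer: $151$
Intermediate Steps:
$F{\left(m \right)} = 0$ ($F{\left(m \right)} = m m^{3} \cdot 0 = m^{4} \cdot 0 = 0$)
$D{\left(l \right)} = 0$
$o{\left(U \right)} = -9 - U$
$o{\left(-160 \right)} - D{\left(-92 \right)} = \left(-9 - -160\right) - 0 = \left(-9 + 160\right) + 0 = 151 + 0 = 151$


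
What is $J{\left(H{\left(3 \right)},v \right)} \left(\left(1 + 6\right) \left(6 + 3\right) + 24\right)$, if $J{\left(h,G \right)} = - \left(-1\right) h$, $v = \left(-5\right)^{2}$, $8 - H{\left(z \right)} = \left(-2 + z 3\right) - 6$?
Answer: $609$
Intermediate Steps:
$H{\left(z \right)} = 16 - 3 z$ ($H{\left(z \right)} = 8 - \left(\left(-2 + z 3\right) - 6\right) = 8 - \left(\left(-2 + 3 z\right) - 6\right) = 8 - \left(-8 + 3 z\right) = 16 - 3 z$)
$v = 25$
$J{\left(h,G \right)} = h$
$J{\left(H{\left(3 \right)},v \right)} \left(\left(1 + 6\right) \left(6 + 3\right) + 24\right) = \left(16 - 9\right) \left(\left(1 + 6\right) \left(6 + 3\right) + 24\right) = \left(16 - 9\right) \left(7 \cdot 9 + 24\right) = 7 \left(63 + 24\right) = 7 \cdot 87 = 609$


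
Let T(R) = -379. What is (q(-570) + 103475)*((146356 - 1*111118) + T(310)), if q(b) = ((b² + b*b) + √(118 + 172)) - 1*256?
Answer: 26249489321 + 34859*√290 ≈ 2.6250e+10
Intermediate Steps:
q(b) = -256 + √290 + 2*b² (q(b) = ((b² + b²) + √290) - 256 = (2*b² + √290) - 256 = (√290 + 2*b²) - 256 = -256 + √290 + 2*b²)
(q(-570) + 103475)*((146356 - 1*111118) + T(310)) = ((-256 + √290 + 2*(-570)²) + 103475)*((146356 - 1*111118) - 379) = ((-256 + √290 + 2*324900) + 103475)*((146356 - 111118) - 379) = ((-256 + √290 + 649800) + 103475)*(35238 - 379) = ((649544 + √290) + 103475)*34859 = (753019 + √290)*34859 = 26249489321 + 34859*√290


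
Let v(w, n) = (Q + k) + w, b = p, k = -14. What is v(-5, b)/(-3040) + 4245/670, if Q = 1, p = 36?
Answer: 645843/101840 ≈ 6.3417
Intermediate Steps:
b = 36
v(w, n) = -13 + w (v(w, n) = (1 - 14) + w = -13 + w)
v(-5, b)/(-3040) + 4245/670 = (-13 - 5)/(-3040) + 4245/670 = -18*(-1/3040) + 4245*(1/670) = 9/1520 + 849/134 = 645843/101840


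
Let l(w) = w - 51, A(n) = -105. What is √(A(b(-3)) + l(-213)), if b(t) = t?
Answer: 3*I*√41 ≈ 19.209*I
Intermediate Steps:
l(w) = -51 + w
√(A(b(-3)) + l(-213)) = √(-105 + (-51 - 213)) = √(-105 - 264) = √(-369) = 3*I*√41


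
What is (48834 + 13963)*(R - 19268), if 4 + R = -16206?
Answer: -2227911966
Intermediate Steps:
R = -16210 (R = -4 - 16206 = -16210)
(48834 + 13963)*(R - 19268) = (48834 + 13963)*(-16210 - 19268) = 62797*(-35478) = -2227911966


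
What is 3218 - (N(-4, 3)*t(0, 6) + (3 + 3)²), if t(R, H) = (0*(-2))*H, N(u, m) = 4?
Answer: 3182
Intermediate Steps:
t(R, H) = 0 (t(R, H) = 0*H = 0)
3218 - (N(-4, 3)*t(0, 6) + (3 + 3)²) = 3218 - (4*0 + (3 + 3)²) = 3218 - (0 + 6²) = 3218 - (0 + 36) = 3218 - 1*36 = 3218 - 36 = 3182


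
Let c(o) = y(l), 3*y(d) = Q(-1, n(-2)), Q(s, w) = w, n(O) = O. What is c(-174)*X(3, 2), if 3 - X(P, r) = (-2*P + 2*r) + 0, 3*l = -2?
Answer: -10/3 ≈ -3.3333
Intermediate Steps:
l = -⅔ (l = (⅓)*(-2) = -⅔ ≈ -0.66667)
X(P, r) = 3 - 2*r + 2*P (X(P, r) = 3 - ((-2*P + 2*r) + 0) = 3 - (-2*P + 2*r) = 3 + (-2*r + 2*P) = 3 - 2*r + 2*P)
y(d) = -⅔ (y(d) = (⅓)*(-2) = -⅔)
c(o) = -⅔
c(-174)*X(3, 2) = -2*(3 - 2*2 + 2*3)/3 = -2*(3 - 4 + 6)/3 = -⅔*5 = -10/3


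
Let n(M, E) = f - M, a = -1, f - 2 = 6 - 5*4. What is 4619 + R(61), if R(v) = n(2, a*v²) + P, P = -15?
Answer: 4590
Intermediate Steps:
f = -12 (f = 2 + (6 - 5*4) = 2 + (6 - 20) = 2 - 14 = -12)
n(M, E) = -12 - M
R(v) = -29 (R(v) = (-12 - 1*2) - 15 = (-12 - 2) - 15 = -14 - 15 = -29)
4619 + R(61) = 4619 - 29 = 4590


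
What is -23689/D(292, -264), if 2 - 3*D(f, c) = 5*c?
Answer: -71067/1322 ≈ -53.757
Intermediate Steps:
D(f, c) = 2/3 - 5*c/3
-23689/D(292, -264) = -23689/(2/3 - 5/3*(-264)) = -23689/(2/3 + 440) = -23689/1322/3 = -23689*3/1322 = -71067/1322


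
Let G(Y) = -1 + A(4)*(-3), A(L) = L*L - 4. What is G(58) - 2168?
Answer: -2205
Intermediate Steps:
A(L) = -4 + L² (A(L) = L² - 4 = -4 + L²)
G(Y) = -37 (G(Y) = -1 + (-4 + 4²)*(-3) = -1 + (-4 + 16)*(-3) = -1 + 12*(-3) = -1 - 36 = -37)
G(58) - 2168 = -37 - 2168 = -2205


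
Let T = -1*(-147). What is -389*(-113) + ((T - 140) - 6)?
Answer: 43958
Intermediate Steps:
T = 147
-389*(-113) + ((T - 140) - 6) = -389*(-113) + ((147 - 140) - 6) = 43957 + (7 - 6) = 43957 + 1 = 43958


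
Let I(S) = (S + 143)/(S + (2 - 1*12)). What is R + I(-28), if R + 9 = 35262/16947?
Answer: -711647/71554 ≈ -9.9456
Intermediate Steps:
R = -13029/1883 (R = -9 + 35262/16947 = -9 + 35262*(1/16947) = -9 + 3918/1883 = -13029/1883 ≈ -6.9193)
I(S) = (143 + S)/(-10 + S) (I(S) = (143 + S)/(S + (2 - 12)) = (143 + S)/(S - 10) = (143 + S)/(-10 + S))
R + I(-28) = -13029/1883 + (143 - 28)/(-10 - 28) = -13029/1883 + 115/(-38) = -13029/1883 - 1/38*115 = -13029/1883 - 115/38 = -711647/71554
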